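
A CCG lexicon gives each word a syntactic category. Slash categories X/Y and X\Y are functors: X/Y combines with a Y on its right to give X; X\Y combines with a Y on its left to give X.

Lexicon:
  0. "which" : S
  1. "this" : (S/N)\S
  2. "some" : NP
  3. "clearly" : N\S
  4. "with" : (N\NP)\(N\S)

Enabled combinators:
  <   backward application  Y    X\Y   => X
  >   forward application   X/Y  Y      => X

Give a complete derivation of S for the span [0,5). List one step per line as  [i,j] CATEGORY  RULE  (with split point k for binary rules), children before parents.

[0,1] S  lex  "which"
[1,2] (S/N)\S  lex  "this"
[0,2] S/N  <  k=1
[2,3] NP  lex  "some"
[3,4] N\S  lex  "clearly"
[4,5] (N\NP)\(N\S)  lex  "with"
[3,5] N\NP  <  k=4
[2,5] N  <  k=3
[0,5] S  >  k=2

[0,5] S   >
  [0,2] S/N   <
    [0,1] "which" : S
    [1,2] "this" : (S/N)\S
  [2,5] N   <
    [2,3] "some" : NP
    [3,5] N\NP   <
      [3,4] "clearly" : N\S
      [4,5] "with" : (N\NP)\(N\S)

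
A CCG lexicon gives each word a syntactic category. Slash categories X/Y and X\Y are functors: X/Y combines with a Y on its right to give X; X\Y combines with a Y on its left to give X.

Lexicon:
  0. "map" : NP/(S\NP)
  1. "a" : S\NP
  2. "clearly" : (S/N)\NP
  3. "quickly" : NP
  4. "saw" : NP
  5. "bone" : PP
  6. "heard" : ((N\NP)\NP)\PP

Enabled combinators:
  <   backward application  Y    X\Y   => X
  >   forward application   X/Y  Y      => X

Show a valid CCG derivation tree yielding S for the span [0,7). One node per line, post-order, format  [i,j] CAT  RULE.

[0,1] NP/(S\NP)  lex  "map"
[1,2] S\NP  lex  "a"
[0,2] NP  >  k=1
[2,3] (S/N)\NP  lex  "clearly"
[0,3] S/N  <  k=2
[3,4] NP  lex  "quickly"
[4,5] NP  lex  "saw"
[5,6] PP  lex  "bone"
[6,7] ((N\NP)\NP)\PP  lex  "heard"
[5,7] (N\NP)\NP  <  k=6
[4,7] N\NP  <  k=5
[3,7] N  <  k=4
[0,7] S  >  k=3

[0,7] S   >
  [0,3] S/N   <
    [0,2] NP   >
      [0,1] "map" : NP/(S\NP)
      [1,2] "a" : S\NP
    [2,3] "clearly" : (S/N)\NP
  [3,7] N   <
    [3,4] "quickly" : NP
    [4,7] N\NP   <
      [4,5] "saw" : NP
      [5,7] (N\NP)\NP   <
        [5,6] "bone" : PP
        [6,7] "heard" : ((N\NP)\NP)\PP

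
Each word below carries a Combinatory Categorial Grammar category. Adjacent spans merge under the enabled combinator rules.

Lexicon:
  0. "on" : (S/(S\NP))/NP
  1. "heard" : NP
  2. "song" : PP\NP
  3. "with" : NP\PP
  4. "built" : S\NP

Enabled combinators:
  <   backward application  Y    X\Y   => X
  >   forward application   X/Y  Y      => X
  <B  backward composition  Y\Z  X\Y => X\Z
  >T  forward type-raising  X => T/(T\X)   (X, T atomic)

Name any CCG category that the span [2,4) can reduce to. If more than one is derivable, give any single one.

NP\NP

[0,5] S   >
  [0,2] S/(S\NP)   >
    [0,1] "on" : (S/(S\NP))/NP
    [1,2] "heard" : NP
  [2,5] S\NP   <B
    [2,4] NP\NP   <B
      [2,3] "song" : PP\NP
      [3,4] "with" : NP\PP
    [4,5] "built" : S\NP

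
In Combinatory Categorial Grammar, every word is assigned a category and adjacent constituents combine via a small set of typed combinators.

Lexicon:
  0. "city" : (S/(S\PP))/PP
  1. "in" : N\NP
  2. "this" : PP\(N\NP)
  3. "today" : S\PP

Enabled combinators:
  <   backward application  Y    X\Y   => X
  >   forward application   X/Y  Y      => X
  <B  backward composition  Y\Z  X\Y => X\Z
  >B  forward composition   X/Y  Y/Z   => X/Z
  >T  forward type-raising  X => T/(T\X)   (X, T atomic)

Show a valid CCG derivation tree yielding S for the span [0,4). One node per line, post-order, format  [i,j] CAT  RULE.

[0,1] (S/(S\PP))/PP  lex  "city"
[1,2] N\NP  lex  "in"
[2,3] PP\(N\NP)  lex  "this"
[1,3] PP  <  k=2
[0,3] S/(S\PP)  >  k=1
[3,4] S\PP  lex  "today"
[0,4] S  >  k=3

[0,4] S   >
  [0,3] S/(S\PP)   >
    [0,1] "city" : (S/(S\PP))/PP
    [1,3] PP   <
      [1,2] "in" : N\NP
      [2,3] "this" : PP\(N\NP)
  [3,4] "today" : S\PP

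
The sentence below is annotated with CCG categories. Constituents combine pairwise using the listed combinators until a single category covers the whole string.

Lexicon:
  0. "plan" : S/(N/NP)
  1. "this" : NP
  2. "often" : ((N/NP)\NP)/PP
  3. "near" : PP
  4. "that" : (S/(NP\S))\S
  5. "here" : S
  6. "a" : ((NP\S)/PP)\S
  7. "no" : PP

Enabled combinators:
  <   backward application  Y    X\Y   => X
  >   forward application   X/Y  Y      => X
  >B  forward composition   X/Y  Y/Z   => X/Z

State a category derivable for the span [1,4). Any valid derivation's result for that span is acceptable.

N/NP

[0,8] S   >
  [0,5] S/(NP\S)   <
    [0,4] S   >
      [0,1] "plan" : S/(N/NP)
      [1,4] N/NP   <
        [1,2] "this" : NP
        [2,4] (N/NP)\NP   >
          [2,3] "often" : ((N/NP)\NP)/PP
          [3,4] "near" : PP
    [4,5] "that" : (S/(NP\S))\S
  [5,8] NP\S   >
    [5,7] (NP\S)/PP   <
      [5,6] "here" : S
      [6,7] "a" : ((NP\S)/PP)\S
    [7,8] "no" : PP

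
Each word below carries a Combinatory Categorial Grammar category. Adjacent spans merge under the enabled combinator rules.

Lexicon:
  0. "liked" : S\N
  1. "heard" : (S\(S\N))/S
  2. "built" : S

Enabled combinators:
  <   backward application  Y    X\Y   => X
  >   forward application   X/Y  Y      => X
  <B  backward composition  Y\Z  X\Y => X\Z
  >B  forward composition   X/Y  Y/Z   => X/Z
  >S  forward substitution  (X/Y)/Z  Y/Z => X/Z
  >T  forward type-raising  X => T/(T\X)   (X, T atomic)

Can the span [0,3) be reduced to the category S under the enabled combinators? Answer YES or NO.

[0,3] S   <
  [0,1] "liked" : S\N
  [1,3] S\(S\N)   >
    [1,2] "heard" : (S\(S\N))/S
    [2,3] "built" : S

YES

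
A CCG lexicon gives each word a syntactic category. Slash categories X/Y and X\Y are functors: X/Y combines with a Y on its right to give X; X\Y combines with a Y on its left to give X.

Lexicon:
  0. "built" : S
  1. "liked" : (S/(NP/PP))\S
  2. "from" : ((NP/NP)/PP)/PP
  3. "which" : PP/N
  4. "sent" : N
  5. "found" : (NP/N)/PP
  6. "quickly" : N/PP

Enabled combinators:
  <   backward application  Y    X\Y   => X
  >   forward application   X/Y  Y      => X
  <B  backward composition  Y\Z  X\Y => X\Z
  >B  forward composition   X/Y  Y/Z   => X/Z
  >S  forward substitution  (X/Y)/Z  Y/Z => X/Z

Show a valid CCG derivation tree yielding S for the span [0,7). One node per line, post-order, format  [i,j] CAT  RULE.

[0,1] S  lex  "built"
[1,2] (S/(NP/PP))\S  lex  "liked"
[0,2] S/(NP/PP)  <  k=1
[2,3] ((NP/NP)/PP)/PP  lex  "from"
[3,4] PP/N  lex  "which"
[4,5] N  lex  "sent"
[3,5] PP  >  k=4
[2,5] (NP/NP)/PP  >  k=3
[5,6] (NP/N)/PP  lex  "found"
[6,7] N/PP  lex  "quickly"
[5,7] NP/PP  >S  k=6
[2,7] NP/PP  >S  k=5
[0,7] S  >  k=2

[0,7] S   >
  [0,2] S/(NP/PP)   <
    [0,1] "built" : S
    [1,2] "liked" : (S/(NP/PP))\S
  [2,7] NP/PP   >S
    [2,5] (NP/NP)/PP   >
      [2,3] "from" : ((NP/NP)/PP)/PP
      [3,5] PP   >
        [3,4] "which" : PP/N
        [4,5] "sent" : N
    [5,7] NP/PP   >S
      [5,6] "found" : (NP/N)/PP
      [6,7] "quickly" : N/PP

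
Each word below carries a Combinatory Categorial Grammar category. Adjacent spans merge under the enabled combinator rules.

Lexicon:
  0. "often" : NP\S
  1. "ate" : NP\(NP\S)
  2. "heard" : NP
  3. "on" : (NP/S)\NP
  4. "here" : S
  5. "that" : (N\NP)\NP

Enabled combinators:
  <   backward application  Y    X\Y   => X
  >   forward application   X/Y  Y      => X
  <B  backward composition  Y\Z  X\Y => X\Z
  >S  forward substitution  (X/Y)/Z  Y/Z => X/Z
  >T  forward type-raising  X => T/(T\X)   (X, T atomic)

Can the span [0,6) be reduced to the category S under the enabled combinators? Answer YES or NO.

NO

NP\S NP\(NP\S) NP (NP/S)\NP S (N\NP)\NP
CKY chart[0,6] = {N, N/(N\N), NP/(NP\N), PP/(PP\N), S/(S\N)}; S ∉ chart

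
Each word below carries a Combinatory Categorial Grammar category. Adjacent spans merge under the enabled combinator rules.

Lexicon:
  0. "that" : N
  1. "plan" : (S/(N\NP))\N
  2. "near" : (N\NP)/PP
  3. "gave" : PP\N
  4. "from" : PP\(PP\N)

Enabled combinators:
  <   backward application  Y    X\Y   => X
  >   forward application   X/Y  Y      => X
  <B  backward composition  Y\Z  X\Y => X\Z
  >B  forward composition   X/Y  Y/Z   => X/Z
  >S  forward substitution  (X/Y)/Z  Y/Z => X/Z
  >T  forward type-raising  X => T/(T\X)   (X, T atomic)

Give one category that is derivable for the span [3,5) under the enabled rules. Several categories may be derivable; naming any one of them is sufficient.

[0,5] S   >
  [0,2] S/(N\NP)   <
    [0,1] "that" : N
    [1,2] "plan" : (S/(N\NP))\N
  [2,5] N\NP   >
    [2,3] "near" : (N\NP)/PP
    [3,5] PP   <
      [3,4] "gave" : PP\N
      [4,5] "from" : PP\(PP\N)

PP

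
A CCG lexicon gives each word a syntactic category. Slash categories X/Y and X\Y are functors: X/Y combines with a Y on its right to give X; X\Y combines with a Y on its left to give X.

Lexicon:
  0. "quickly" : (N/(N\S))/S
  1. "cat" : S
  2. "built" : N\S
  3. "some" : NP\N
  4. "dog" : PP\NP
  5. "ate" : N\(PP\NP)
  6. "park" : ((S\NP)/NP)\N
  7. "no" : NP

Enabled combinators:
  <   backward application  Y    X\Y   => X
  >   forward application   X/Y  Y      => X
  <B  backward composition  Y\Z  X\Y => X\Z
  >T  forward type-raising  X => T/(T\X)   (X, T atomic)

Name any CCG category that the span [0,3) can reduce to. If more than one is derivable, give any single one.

N

[0,8] S   <
  [0,3] N   >
    [0,2] N/(N\S)   >
      [0,1] "quickly" : (N/(N\S))/S
      [1,2] "cat" : S
    [2,3] "built" : N\S
  [3,8] S\N   <B
    [3,4] "some" : NP\N
    [4,8] S\NP   >
      [4,7] (S\NP)/NP   <
        [4,6] N   <
          [4,5] "dog" : PP\NP
          [5,6] "ate" : N\(PP\NP)
        [6,7] "park" : ((S\NP)/NP)\N
      [7,8] "no" : NP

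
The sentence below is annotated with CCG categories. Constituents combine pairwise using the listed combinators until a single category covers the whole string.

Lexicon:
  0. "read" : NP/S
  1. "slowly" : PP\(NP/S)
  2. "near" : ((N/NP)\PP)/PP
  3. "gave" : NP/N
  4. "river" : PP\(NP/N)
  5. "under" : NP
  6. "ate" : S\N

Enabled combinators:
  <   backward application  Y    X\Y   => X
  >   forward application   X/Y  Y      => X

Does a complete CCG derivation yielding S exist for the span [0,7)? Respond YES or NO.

YES

[0,7] S   <
  [0,6] N   >
    [0,5] N/NP   <
      [0,2] PP   <
        [0,1] "read" : NP/S
        [1,2] "slowly" : PP\(NP/S)
      [2,5] (N/NP)\PP   >
        [2,3] "near" : ((N/NP)\PP)/PP
        [3,5] PP   <
          [3,4] "gave" : NP/N
          [4,5] "river" : PP\(NP/N)
    [5,6] "under" : NP
  [6,7] "ate" : S\N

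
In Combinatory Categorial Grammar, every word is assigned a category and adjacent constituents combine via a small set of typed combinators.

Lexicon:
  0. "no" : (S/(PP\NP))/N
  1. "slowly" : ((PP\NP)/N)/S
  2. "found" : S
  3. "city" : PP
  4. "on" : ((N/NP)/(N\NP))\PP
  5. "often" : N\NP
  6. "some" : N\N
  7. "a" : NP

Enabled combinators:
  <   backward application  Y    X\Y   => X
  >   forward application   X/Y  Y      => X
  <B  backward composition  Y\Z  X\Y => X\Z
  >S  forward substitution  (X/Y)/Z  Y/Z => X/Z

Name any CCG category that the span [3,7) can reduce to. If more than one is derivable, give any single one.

N/NP

[0,8] S   >
  [0,3] S/N   >S
    [0,1] "no" : (S/(PP\NP))/N
    [1,3] (PP\NP)/N   >
      [1,2] "slowly" : ((PP\NP)/N)/S
      [2,3] "found" : S
  [3,8] N   >
    [3,7] N/NP   >
      [3,5] (N/NP)/(N\NP)   <
        [3,4] "city" : PP
        [4,5] "on" : ((N/NP)/(N\NP))\PP
      [5,7] N\NP   <B
        [5,6] "often" : N\NP
        [6,7] "some" : N\N
    [7,8] "a" : NP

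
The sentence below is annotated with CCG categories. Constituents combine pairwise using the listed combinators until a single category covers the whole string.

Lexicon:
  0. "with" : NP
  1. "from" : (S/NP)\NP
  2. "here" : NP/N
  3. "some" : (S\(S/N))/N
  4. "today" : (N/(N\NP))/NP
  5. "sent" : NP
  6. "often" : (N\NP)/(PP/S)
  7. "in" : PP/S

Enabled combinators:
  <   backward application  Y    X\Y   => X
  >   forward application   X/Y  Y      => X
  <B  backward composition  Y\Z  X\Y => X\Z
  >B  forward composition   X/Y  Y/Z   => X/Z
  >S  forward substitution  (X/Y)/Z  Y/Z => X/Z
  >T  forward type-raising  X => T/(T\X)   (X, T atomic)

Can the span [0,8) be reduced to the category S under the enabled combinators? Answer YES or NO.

YES

[0,8] S   <
  [0,3] S/N   >B
    [0,2] S/NP   <
      [0,1] "with" : NP
      [1,2] "from" : (S/NP)\NP
    [2,3] "here" : NP/N
  [3,8] S\(S/N)   >
    [3,4] "some" : (S\(S/N))/N
    [4,8] N   >
      [4,6] N/(N\NP)   >
        [4,5] "today" : (N/(N\NP))/NP
        [5,6] "sent" : NP
      [6,8] N\NP   >
        [6,7] "often" : (N\NP)/(PP/S)
        [7,8] "in" : PP/S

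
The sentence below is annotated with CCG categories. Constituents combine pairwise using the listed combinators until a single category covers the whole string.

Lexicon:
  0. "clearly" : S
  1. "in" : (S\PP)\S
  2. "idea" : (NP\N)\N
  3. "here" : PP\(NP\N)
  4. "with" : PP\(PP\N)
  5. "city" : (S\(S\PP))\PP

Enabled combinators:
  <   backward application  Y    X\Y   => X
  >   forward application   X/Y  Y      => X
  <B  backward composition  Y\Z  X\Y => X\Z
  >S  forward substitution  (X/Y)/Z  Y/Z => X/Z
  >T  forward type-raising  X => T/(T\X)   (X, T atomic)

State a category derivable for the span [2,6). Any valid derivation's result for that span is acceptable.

S\(S\PP)

[0,6] S   <
  [0,2] S\PP   <
    [0,1] "clearly" : S
    [1,2] "in" : (S\PP)\S
  [2,6] S\(S\PP)   <
    [2,5] PP   <
      [2,4] PP\N   <B
        [2,3] "idea" : (NP\N)\N
        [3,4] "here" : PP\(NP\N)
      [4,5] "with" : PP\(PP\N)
    [5,6] "city" : (S\(S\PP))\PP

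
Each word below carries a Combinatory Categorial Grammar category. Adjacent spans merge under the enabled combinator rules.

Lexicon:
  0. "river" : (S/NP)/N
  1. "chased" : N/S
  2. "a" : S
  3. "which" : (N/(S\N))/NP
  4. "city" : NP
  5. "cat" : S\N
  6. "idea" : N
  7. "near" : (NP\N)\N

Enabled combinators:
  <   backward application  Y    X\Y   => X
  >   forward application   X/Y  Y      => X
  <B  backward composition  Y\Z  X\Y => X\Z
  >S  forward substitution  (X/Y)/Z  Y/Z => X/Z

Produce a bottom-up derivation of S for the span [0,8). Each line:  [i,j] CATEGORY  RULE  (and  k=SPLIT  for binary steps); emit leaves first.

[0,1] (S/NP)/N  lex  "river"
[1,2] N/S  lex  "chased"
[2,3] S  lex  "a"
[1,3] N  >  k=2
[0,3] S/NP  >  k=1
[3,4] (N/(S\N))/NP  lex  "which"
[4,5] NP  lex  "city"
[3,5] N/(S\N)  >  k=4
[5,6] S\N  lex  "cat"
[3,6] N  >  k=5
[6,7] N  lex  "idea"
[7,8] (NP\N)\N  lex  "near"
[6,8] NP\N  <  k=7
[3,8] NP  <  k=6
[0,8] S  >  k=3

[0,8] S   >
  [0,3] S/NP   >
    [0,1] "river" : (S/NP)/N
    [1,3] N   >
      [1,2] "chased" : N/S
      [2,3] "a" : S
  [3,8] NP   <
    [3,6] N   >
      [3,5] N/(S\N)   >
        [3,4] "which" : (N/(S\N))/NP
        [4,5] "city" : NP
      [5,6] "cat" : S\N
    [6,8] NP\N   <
      [6,7] "idea" : N
      [7,8] "near" : (NP\N)\N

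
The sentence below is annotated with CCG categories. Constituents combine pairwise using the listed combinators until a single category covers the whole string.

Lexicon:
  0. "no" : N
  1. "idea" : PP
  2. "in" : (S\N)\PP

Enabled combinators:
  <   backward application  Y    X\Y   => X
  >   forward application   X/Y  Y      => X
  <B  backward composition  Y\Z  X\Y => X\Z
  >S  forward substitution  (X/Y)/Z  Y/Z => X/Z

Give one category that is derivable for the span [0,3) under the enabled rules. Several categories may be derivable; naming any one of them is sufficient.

[0,3] S   <
  [0,1] "no" : N
  [1,3] S\N   <
    [1,2] "idea" : PP
    [2,3] "in" : (S\N)\PP

S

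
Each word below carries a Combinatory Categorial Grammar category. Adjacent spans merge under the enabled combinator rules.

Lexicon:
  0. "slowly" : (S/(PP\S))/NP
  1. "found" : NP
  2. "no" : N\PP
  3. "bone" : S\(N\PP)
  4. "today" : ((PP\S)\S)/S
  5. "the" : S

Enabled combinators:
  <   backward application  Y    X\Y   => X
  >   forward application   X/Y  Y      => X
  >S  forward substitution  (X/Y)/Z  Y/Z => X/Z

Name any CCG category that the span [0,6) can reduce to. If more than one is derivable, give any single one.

S

[0,6] S   >
  [0,2] S/(PP\S)   >
    [0,1] "slowly" : (S/(PP\S))/NP
    [1,2] "found" : NP
  [2,6] PP\S   <
    [2,4] S   <
      [2,3] "no" : N\PP
      [3,4] "bone" : S\(N\PP)
    [4,6] (PP\S)\S   >
      [4,5] "today" : ((PP\S)\S)/S
      [5,6] "the" : S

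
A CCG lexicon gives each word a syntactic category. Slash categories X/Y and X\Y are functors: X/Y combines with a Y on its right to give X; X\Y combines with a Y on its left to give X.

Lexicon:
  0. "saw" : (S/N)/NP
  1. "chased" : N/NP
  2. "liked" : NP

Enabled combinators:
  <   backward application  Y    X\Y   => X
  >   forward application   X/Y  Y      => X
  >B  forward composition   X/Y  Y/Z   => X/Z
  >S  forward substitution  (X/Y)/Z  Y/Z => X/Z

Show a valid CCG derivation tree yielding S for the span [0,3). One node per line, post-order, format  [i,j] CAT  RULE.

[0,1] (S/N)/NP  lex  "saw"
[1,2] N/NP  lex  "chased"
[0,2] S/NP  >S  k=1
[2,3] NP  lex  "liked"
[0,3] S  >  k=2

[0,3] S   >
  [0,2] S/NP   >S
    [0,1] "saw" : (S/N)/NP
    [1,2] "chased" : N/NP
  [2,3] "liked" : NP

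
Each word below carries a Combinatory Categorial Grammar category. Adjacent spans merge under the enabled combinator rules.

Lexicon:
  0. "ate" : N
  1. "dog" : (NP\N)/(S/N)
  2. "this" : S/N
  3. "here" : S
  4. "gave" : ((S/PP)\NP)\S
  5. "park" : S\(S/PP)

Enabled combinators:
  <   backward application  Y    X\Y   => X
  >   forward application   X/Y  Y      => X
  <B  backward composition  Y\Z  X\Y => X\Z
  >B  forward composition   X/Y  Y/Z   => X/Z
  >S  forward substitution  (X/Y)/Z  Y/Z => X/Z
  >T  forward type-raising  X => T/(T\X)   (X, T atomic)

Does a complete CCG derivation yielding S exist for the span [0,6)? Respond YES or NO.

YES

[0,6] S   <
  [0,3] NP   >
    [0,1] NP/(NP\N)   >T
      [0,1] "ate" : N
    [1,3] NP\N   >
      [1,2] "dog" : (NP\N)/(S/N)
      [2,3] "this" : S/N
  [3,6] S\NP   <B
    [3,5] (S/PP)\NP   <
      [3,4] "here" : S
      [4,5] "gave" : ((S/PP)\NP)\S
    [5,6] "park" : S\(S/PP)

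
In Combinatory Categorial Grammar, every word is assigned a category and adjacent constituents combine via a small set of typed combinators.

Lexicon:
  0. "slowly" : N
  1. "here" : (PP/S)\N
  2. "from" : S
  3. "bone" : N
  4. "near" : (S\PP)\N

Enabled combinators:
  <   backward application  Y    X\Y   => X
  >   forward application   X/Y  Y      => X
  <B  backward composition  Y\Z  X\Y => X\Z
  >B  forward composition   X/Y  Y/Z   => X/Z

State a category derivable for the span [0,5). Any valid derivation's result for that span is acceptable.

S

[0,5] S   <
  [0,3] PP   >
    [0,2] PP/S   <
      [0,1] "slowly" : N
      [1,2] "here" : (PP/S)\N
    [2,3] "from" : S
  [3,5] S\PP   <
    [3,4] "bone" : N
    [4,5] "near" : (S\PP)\N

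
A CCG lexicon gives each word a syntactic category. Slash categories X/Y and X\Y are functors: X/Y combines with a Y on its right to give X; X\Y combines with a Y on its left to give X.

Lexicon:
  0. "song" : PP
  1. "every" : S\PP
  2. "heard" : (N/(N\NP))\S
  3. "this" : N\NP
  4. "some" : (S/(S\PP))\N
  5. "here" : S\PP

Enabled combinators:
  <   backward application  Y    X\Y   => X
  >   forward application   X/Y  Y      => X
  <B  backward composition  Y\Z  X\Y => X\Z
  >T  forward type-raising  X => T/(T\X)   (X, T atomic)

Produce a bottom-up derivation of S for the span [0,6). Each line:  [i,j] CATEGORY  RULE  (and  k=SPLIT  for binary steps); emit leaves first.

[0,6] S   >
  [0,5] S/(S\PP)   <
    [0,4] N   >
      [0,3] N/(N\NP)   <
        [0,2] S   >
          [0,1] S/(S\PP)   >T
            [0,1] "song" : PP
          [1,2] "every" : S\PP
        [2,3] "heard" : (N/(N\NP))\S
      [3,4] "this" : N\NP
    [4,5] "some" : (S/(S\PP))\N
  [5,6] "here" : S\PP

[0,1] PP  lex  "song"
[0,1] S/(S\PP)  >T
[1,2] S\PP  lex  "every"
[0,2] S  >  k=1
[2,3] (N/(N\NP))\S  lex  "heard"
[0,3] N/(N\NP)  <  k=2
[3,4] N\NP  lex  "this"
[0,4] N  >  k=3
[4,5] (S/(S\PP))\N  lex  "some"
[0,5] S/(S\PP)  <  k=4
[5,6] S\PP  lex  "here"
[0,6] S  >  k=5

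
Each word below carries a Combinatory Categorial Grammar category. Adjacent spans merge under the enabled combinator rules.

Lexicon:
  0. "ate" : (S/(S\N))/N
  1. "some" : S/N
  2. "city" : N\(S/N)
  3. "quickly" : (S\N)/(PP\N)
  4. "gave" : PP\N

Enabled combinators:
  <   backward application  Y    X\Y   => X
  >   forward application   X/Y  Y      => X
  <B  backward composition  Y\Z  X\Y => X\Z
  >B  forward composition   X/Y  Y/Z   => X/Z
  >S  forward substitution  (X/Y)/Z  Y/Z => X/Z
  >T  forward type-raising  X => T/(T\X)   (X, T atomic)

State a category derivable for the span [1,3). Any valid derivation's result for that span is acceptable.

N

[0,5] S   >
  [0,3] S/(S\N)   >
    [0,1] "ate" : (S/(S\N))/N
    [1,3] N   <
      [1,2] "some" : S/N
      [2,3] "city" : N\(S/N)
  [3,5] S\N   >
    [3,4] "quickly" : (S\N)/(PP\N)
    [4,5] "gave" : PP\N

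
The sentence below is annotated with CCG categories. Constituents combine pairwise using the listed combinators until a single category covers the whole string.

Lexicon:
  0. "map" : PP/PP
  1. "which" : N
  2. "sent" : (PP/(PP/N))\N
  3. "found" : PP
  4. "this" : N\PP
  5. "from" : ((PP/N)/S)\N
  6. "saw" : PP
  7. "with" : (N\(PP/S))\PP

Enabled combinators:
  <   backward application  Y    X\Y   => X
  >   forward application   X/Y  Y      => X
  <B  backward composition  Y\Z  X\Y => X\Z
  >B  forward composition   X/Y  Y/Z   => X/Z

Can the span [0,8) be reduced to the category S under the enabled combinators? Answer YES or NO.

PP/PP N (PP/(PP/N))\N PP N\PP ((PP/N)/S)\N PP (N\(PP/S))\PP
CKY chart[0,8] = {N}; S ∉ chart

NO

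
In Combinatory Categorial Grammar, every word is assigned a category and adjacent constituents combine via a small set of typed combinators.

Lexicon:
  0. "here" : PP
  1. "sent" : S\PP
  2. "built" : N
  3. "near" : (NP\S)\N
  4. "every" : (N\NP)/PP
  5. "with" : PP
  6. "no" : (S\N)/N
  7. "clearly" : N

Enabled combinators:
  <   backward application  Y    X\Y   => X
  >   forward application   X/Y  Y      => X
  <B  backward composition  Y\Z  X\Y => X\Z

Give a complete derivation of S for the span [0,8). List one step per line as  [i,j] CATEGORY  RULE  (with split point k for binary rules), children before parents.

[0,1] PP  lex  "here"
[1,2] S\PP  lex  "sent"
[2,3] N  lex  "built"
[3,4] (NP\S)\N  lex  "near"
[2,4] NP\S  <  k=3
[1,4] NP\PP  <B  k=2
[0,4] NP  <  k=1
[4,5] (N\NP)/PP  lex  "every"
[5,6] PP  lex  "with"
[4,6] N\NP  >  k=5
[0,6] N  <  k=4
[6,7] (S\N)/N  lex  "no"
[7,8] N  lex  "clearly"
[6,8] S\N  >  k=7
[0,8] S  <  k=6

[0,8] S   <
  [0,6] N   <
    [0,4] NP   <
      [0,1] "here" : PP
      [1,4] NP\PP   <B
        [1,2] "sent" : S\PP
        [2,4] NP\S   <
          [2,3] "built" : N
          [3,4] "near" : (NP\S)\N
    [4,6] N\NP   >
      [4,5] "every" : (N\NP)/PP
      [5,6] "with" : PP
  [6,8] S\N   >
    [6,7] "no" : (S\N)/N
    [7,8] "clearly" : N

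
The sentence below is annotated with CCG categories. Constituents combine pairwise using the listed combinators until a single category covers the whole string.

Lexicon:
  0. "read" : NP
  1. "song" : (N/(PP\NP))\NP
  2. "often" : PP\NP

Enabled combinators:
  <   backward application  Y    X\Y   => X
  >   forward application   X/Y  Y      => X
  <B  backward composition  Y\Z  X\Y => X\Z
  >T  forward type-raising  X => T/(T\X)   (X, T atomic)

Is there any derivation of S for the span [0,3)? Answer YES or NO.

NP (N/(PP\NP))\NP PP\NP
CKY chart[0,3] = {N, N/(N\N), NP/(NP\N), PP/(PP\N), S/(S\N)}; S ∉ chart

NO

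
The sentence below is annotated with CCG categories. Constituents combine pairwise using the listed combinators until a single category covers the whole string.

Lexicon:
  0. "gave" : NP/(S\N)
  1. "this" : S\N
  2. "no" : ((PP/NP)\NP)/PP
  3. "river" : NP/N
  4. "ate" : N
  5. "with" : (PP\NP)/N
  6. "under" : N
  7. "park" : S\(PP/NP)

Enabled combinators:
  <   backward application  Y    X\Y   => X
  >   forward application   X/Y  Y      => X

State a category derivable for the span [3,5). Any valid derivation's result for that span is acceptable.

NP

[0,8] S   <
  [0,7] PP/NP   <
    [0,2] NP   >
      [0,1] "gave" : NP/(S\N)
      [1,2] "this" : S\N
    [2,7] (PP/NP)\NP   >
      [2,3] "no" : ((PP/NP)\NP)/PP
      [3,7] PP   <
        [3,5] NP   >
          [3,4] "river" : NP/N
          [4,5] "ate" : N
        [5,7] PP\NP   >
          [5,6] "with" : (PP\NP)/N
          [6,7] "under" : N
  [7,8] "park" : S\(PP/NP)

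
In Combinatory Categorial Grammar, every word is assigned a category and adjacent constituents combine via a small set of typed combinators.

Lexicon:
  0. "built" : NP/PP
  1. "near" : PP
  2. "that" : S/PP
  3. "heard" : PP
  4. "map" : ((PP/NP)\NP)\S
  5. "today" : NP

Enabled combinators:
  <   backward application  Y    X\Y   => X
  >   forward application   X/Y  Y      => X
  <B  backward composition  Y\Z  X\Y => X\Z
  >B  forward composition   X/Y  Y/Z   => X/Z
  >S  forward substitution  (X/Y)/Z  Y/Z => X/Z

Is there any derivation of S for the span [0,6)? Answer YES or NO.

NP/PP PP S/PP PP ((PP/NP)\NP)\S NP
CKY chart[0,6] = {PP}; S ∉ chart

NO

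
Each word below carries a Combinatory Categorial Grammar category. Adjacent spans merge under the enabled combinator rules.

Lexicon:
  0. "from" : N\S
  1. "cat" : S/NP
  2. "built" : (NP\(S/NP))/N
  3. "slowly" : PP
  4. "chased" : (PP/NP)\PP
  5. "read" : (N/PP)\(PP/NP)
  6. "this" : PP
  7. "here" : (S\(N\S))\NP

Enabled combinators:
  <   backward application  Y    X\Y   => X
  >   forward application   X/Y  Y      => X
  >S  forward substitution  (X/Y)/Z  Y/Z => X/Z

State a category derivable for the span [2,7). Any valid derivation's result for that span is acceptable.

[0,8] S   <
  [0,1] "from" : N\S
  [1,8] S\(N\S)   <
    [1,7] NP   <
      [1,2] "cat" : S/NP
      [2,7] NP\(S/NP)   >
        [2,3] "built" : (NP\(S/NP))/N
        [3,7] N   >
          [3,6] N/PP   <
            [3,5] PP/NP   <
              [3,4] "slowly" : PP
              [4,5] "chased" : (PP/NP)\PP
            [5,6] "read" : (N/PP)\(PP/NP)
          [6,7] "this" : PP
    [7,8] "here" : (S\(N\S))\NP

NP\(S/NP)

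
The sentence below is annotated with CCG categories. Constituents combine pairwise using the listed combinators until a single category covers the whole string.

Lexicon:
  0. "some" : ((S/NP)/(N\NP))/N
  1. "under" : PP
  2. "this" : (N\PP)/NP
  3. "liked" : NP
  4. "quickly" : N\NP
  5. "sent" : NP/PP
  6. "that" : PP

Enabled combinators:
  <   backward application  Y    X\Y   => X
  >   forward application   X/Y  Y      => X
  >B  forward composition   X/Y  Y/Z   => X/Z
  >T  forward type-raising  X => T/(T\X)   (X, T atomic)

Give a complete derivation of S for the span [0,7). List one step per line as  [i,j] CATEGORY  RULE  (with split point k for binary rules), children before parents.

[0,7] S   >
  [0,5] S/NP   >
    [0,4] (S/NP)/(N\NP)   >
      [0,1] "some" : ((S/NP)/(N\NP))/N
      [1,4] N   <
        [1,2] "under" : PP
        [2,4] N\PP   >
          [2,3] "this" : (N\PP)/NP
          [3,4] "liked" : NP
    [4,5] "quickly" : N\NP
  [5,7] NP   >
    [5,6] "sent" : NP/PP
    [6,7] "that" : PP

[0,1] ((S/NP)/(N\NP))/N  lex  "some"
[1,2] PP  lex  "under"
[2,3] (N\PP)/NP  lex  "this"
[3,4] NP  lex  "liked"
[2,4] N\PP  >  k=3
[1,4] N  <  k=2
[0,4] (S/NP)/(N\NP)  >  k=1
[4,5] N\NP  lex  "quickly"
[0,5] S/NP  >  k=4
[5,6] NP/PP  lex  "sent"
[6,7] PP  lex  "that"
[5,7] NP  >  k=6
[0,7] S  >  k=5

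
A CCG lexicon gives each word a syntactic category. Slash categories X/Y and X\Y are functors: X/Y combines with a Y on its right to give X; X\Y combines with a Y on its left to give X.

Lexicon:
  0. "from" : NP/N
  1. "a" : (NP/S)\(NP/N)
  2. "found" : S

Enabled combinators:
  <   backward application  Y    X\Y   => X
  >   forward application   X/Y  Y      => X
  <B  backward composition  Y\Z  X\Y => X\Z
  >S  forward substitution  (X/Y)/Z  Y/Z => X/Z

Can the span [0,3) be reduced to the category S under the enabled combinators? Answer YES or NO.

NO

NP/N (NP/S)\(NP/N) S
CKY chart[0,3] = {NP}; S ∉ chart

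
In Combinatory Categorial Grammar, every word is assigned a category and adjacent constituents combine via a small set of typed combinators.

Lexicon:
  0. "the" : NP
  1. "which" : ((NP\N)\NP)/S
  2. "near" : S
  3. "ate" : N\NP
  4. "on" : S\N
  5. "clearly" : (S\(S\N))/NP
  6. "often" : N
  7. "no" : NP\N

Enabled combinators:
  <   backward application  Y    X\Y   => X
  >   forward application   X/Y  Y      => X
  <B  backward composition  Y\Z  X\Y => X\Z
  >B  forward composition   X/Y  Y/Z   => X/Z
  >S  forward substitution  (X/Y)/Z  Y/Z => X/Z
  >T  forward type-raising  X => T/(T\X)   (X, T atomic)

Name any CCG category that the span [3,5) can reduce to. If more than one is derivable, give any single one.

S\NP

[0,8] S   <
  [0,5] S\N   <B
    [0,3] NP\N   <
      [0,1] "the" : NP
      [1,3] (NP\N)\NP   >
        [1,2] "which" : ((NP\N)\NP)/S
        [2,3] "near" : S
    [3,5] S\NP   <B
      [3,4] "ate" : N\NP
      [4,5] "on" : S\N
  [5,8] S\(S\N)   >
    [5,6] "clearly" : (S\(S\N))/NP
    [6,8] NP   <
      [6,7] "often" : N
      [7,8] "no" : NP\N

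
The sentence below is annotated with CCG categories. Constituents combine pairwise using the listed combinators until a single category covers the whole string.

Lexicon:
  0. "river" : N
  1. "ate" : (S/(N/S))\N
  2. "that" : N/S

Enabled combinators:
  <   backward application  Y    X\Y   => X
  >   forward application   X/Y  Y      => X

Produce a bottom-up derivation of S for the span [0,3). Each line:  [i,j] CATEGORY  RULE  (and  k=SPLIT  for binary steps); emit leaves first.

[0,3] S   >
  [0,2] S/(N/S)   <
    [0,1] "river" : N
    [1,2] "ate" : (S/(N/S))\N
  [2,3] "that" : N/S

[0,1] N  lex  "river"
[1,2] (S/(N/S))\N  lex  "ate"
[0,2] S/(N/S)  <  k=1
[2,3] N/S  lex  "that"
[0,3] S  >  k=2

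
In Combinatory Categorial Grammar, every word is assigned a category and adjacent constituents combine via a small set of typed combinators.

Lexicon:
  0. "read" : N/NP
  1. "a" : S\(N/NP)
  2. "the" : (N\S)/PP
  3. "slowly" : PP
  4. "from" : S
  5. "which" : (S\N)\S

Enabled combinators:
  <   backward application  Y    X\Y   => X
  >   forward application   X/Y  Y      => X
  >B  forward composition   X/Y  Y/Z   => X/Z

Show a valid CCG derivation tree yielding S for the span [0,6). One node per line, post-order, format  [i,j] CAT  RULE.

[0,1] N/NP  lex  "read"
[1,2] S\(N/NP)  lex  "a"
[0,2] S  <  k=1
[2,3] (N\S)/PP  lex  "the"
[3,4] PP  lex  "slowly"
[2,4] N\S  >  k=3
[0,4] N  <  k=2
[4,5] S  lex  "from"
[5,6] (S\N)\S  lex  "which"
[4,6] S\N  <  k=5
[0,6] S  <  k=4

[0,6] S   <
  [0,4] N   <
    [0,2] S   <
      [0,1] "read" : N/NP
      [1,2] "a" : S\(N/NP)
    [2,4] N\S   >
      [2,3] "the" : (N\S)/PP
      [3,4] "slowly" : PP
  [4,6] S\N   <
    [4,5] "from" : S
    [5,6] "which" : (S\N)\S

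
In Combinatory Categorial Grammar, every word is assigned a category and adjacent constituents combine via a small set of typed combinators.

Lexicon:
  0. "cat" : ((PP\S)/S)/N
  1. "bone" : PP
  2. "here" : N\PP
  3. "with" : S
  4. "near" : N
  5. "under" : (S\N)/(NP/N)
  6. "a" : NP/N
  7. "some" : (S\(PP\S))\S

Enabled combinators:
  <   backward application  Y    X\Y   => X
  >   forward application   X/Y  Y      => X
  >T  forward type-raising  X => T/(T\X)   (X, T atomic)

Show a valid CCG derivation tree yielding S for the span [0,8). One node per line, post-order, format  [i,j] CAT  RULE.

[0,8] S   <
  [0,4] PP\S   >
    [0,3] (PP\S)/S   >
      [0,1] "cat" : ((PP\S)/S)/N
      [1,3] N   >
        [1,2] N/(N\PP)   >T
          [1,2] "bone" : PP
        [2,3] "here" : N\PP
    [3,4] "with" : S
  [4,8] S\(PP\S)   <
    [4,7] S   >
      [4,5] S/(S\N)   >T
        [4,5] "near" : N
      [5,7] S\N   >
        [5,6] "under" : (S\N)/(NP/N)
        [6,7] "a" : NP/N
    [7,8] "some" : (S\(PP\S))\S

[0,1] ((PP\S)/S)/N  lex  "cat"
[1,2] PP  lex  "bone"
[1,2] N/(N\PP)  >T
[2,3] N\PP  lex  "here"
[1,3] N  >  k=2
[0,3] (PP\S)/S  >  k=1
[3,4] S  lex  "with"
[0,4] PP\S  >  k=3
[4,5] N  lex  "near"
[4,5] S/(S\N)  >T
[5,6] (S\N)/(NP/N)  lex  "under"
[6,7] NP/N  lex  "a"
[5,7] S\N  >  k=6
[4,7] S  >  k=5
[7,8] (S\(PP\S))\S  lex  "some"
[4,8] S\(PP\S)  <  k=7
[0,8] S  <  k=4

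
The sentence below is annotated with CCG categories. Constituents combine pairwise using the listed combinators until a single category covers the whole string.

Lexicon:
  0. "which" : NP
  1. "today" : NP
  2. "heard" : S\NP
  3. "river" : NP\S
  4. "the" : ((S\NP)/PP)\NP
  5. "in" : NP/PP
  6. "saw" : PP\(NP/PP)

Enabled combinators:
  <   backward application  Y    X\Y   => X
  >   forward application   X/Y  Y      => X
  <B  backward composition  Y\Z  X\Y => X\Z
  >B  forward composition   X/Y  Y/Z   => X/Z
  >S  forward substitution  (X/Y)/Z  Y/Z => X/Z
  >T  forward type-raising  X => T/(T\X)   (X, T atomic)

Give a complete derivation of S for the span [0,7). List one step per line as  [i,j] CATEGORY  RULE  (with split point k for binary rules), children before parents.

[0,1] NP  lex  "which"
[0,1] S/(S\NP)  >T
[1,2] NP  lex  "today"
[2,3] S\NP  lex  "heard"
[1,3] S  <  k=2
[3,4] NP\S  lex  "river"
[1,4] NP  <  k=3
[4,5] ((S\NP)/PP)\NP  lex  "the"
[1,5] (S\NP)/PP  <  k=4
[5,6] NP/PP  lex  "in"
[6,7] PP\(NP/PP)  lex  "saw"
[5,7] PP  <  k=6
[1,7] S\NP  >  k=5
[0,7] S  >  k=1

[0,7] S   >
  [0,1] S/(S\NP)   >T
    [0,1] "which" : NP
  [1,7] S\NP   >
    [1,5] (S\NP)/PP   <
      [1,4] NP   <
        [1,3] S   <
          [1,2] "today" : NP
          [2,3] "heard" : S\NP
        [3,4] "river" : NP\S
      [4,5] "the" : ((S\NP)/PP)\NP
    [5,7] PP   <
      [5,6] "in" : NP/PP
      [6,7] "saw" : PP\(NP/PP)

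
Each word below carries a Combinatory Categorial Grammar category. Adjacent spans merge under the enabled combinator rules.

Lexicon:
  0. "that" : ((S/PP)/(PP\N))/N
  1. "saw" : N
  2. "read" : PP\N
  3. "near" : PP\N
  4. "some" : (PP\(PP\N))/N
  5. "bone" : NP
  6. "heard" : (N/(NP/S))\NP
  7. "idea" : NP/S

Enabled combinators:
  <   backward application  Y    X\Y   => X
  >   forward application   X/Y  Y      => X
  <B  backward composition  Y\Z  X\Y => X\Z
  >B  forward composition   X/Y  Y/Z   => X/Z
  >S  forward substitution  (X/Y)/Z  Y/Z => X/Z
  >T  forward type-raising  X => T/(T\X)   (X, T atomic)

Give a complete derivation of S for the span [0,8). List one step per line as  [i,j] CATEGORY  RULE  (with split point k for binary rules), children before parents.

[0,1] ((S/PP)/(PP\N))/N  lex  "that"
[1,2] N  lex  "saw"
[0,2] (S/PP)/(PP\N)  >  k=1
[2,3] PP\N  lex  "read"
[0,3] S/PP  >  k=2
[3,4] PP\N  lex  "near"
[4,5] (PP\(PP\N))/N  lex  "some"
[5,6] NP  lex  "bone"
[6,7] (N/(NP/S))\NP  lex  "heard"
[5,7] N/(NP/S)  <  k=6
[7,8] NP/S  lex  "idea"
[5,8] N  >  k=7
[4,8] PP\(PP\N)  >  k=5
[3,8] PP  <  k=4
[0,8] S  >  k=3

[0,8] S   >
  [0,3] S/PP   >
    [0,2] (S/PP)/(PP\N)   >
      [0,1] "that" : ((S/PP)/(PP\N))/N
      [1,2] "saw" : N
    [2,3] "read" : PP\N
  [3,8] PP   <
    [3,4] "near" : PP\N
    [4,8] PP\(PP\N)   >
      [4,5] "some" : (PP\(PP\N))/N
      [5,8] N   >
        [5,7] N/(NP/S)   <
          [5,6] "bone" : NP
          [6,7] "heard" : (N/(NP/S))\NP
        [7,8] "idea" : NP/S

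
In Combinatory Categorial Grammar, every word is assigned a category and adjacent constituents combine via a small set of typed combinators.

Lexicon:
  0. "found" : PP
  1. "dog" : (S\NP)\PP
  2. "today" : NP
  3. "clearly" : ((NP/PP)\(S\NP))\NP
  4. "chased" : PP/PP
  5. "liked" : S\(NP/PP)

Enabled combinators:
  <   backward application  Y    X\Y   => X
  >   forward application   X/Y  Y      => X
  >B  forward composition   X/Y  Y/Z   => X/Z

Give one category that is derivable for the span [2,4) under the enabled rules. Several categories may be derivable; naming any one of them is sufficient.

[0,6] S   <
  [0,5] NP/PP   >B
    [0,4] NP/PP   <
      [0,2] S\NP   <
        [0,1] "found" : PP
        [1,2] "dog" : (S\NP)\PP
      [2,4] (NP/PP)\(S\NP)   <
        [2,3] "today" : NP
        [3,4] "clearly" : ((NP/PP)\(S\NP))\NP
    [4,5] "chased" : PP/PP
  [5,6] "liked" : S\(NP/PP)

(NP/PP)\(S\NP)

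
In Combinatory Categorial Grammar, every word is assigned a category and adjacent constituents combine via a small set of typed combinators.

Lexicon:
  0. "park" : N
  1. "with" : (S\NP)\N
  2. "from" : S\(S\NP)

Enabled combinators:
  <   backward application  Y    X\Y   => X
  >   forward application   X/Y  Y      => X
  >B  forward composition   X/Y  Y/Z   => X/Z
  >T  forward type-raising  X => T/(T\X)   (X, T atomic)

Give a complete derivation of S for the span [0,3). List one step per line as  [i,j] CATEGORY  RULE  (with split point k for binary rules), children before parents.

[0,3] S   <
  [0,2] S\NP   <
    [0,1] "park" : N
    [1,2] "with" : (S\NP)\N
  [2,3] "from" : S\(S\NP)

[0,1] N  lex  "park"
[1,2] (S\NP)\N  lex  "with"
[0,2] S\NP  <  k=1
[2,3] S\(S\NP)  lex  "from"
[0,3] S  <  k=2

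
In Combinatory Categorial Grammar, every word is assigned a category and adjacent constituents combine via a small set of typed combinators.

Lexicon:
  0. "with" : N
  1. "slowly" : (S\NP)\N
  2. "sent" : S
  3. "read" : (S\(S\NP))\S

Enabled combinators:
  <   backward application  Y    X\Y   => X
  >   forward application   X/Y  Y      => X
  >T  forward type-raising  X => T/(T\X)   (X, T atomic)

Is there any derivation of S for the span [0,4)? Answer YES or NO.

YES

[0,4] S   <
  [0,2] S\NP   <
    [0,1] "with" : N
    [1,2] "slowly" : (S\NP)\N
  [2,4] S\(S\NP)   <
    [2,3] "sent" : S
    [3,4] "read" : (S\(S\NP))\S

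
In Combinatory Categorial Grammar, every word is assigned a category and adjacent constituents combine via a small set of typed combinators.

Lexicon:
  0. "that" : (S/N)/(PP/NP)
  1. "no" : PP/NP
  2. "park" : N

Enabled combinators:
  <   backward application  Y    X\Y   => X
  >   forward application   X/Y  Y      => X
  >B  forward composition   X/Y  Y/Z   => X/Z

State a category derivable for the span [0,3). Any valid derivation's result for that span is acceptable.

S

[0,3] S   >
  [0,2] S/N   >
    [0,1] "that" : (S/N)/(PP/NP)
    [1,2] "no" : PP/NP
  [2,3] "park" : N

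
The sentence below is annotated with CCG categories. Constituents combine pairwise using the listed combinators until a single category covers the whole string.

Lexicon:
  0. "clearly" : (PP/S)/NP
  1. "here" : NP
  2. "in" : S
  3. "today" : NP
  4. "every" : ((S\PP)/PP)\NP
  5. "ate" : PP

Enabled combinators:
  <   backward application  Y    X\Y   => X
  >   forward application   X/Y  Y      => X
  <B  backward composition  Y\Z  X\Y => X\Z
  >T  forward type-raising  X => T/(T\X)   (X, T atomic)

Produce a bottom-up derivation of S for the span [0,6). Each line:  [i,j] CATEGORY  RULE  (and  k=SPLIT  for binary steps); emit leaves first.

[0,6] S   <
  [0,3] PP   >
    [0,2] PP/S   >
      [0,1] "clearly" : (PP/S)/NP
      [1,2] "here" : NP
    [2,3] "in" : S
  [3,6] S\PP   >
    [3,5] (S\PP)/PP   <
      [3,4] "today" : NP
      [4,5] "every" : ((S\PP)/PP)\NP
    [5,6] "ate" : PP

[0,1] (PP/S)/NP  lex  "clearly"
[1,2] NP  lex  "here"
[0,2] PP/S  >  k=1
[2,3] S  lex  "in"
[0,3] PP  >  k=2
[3,4] NP  lex  "today"
[4,5] ((S\PP)/PP)\NP  lex  "every"
[3,5] (S\PP)/PP  <  k=4
[5,6] PP  lex  "ate"
[3,6] S\PP  >  k=5
[0,6] S  <  k=3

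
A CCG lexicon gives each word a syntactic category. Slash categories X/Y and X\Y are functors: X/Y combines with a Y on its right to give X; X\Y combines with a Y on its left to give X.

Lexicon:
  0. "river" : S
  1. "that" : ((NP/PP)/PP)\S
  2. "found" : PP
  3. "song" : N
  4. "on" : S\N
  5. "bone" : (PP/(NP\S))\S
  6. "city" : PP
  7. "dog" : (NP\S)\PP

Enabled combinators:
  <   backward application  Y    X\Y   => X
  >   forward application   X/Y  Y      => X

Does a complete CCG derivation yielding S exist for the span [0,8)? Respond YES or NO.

S ((NP/PP)/PP)\S PP N S\N (PP/(NP\S))\S PP (NP\S)\PP
CKY chart[0,8] = {NP}; S ∉ chart

NO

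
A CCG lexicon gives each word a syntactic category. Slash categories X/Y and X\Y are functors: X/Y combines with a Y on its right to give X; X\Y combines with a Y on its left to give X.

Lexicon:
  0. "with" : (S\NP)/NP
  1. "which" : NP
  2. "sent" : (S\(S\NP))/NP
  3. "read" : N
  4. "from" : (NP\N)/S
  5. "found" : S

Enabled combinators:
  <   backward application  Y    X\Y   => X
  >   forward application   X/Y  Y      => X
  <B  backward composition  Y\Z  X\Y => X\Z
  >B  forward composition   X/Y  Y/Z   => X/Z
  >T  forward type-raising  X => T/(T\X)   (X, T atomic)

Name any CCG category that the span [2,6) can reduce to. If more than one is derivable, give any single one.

S\(S\NP)

[0,6] S   <
  [0,2] S\NP   >
    [0,1] "with" : (S\NP)/NP
    [1,2] "which" : NP
  [2,6] S\(S\NP)   >
    [2,3] "sent" : (S\(S\NP))/NP
    [3,6] NP   <
      [3,4] "read" : N
      [4,6] NP\N   >
        [4,5] "from" : (NP\N)/S
        [5,6] "found" : S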